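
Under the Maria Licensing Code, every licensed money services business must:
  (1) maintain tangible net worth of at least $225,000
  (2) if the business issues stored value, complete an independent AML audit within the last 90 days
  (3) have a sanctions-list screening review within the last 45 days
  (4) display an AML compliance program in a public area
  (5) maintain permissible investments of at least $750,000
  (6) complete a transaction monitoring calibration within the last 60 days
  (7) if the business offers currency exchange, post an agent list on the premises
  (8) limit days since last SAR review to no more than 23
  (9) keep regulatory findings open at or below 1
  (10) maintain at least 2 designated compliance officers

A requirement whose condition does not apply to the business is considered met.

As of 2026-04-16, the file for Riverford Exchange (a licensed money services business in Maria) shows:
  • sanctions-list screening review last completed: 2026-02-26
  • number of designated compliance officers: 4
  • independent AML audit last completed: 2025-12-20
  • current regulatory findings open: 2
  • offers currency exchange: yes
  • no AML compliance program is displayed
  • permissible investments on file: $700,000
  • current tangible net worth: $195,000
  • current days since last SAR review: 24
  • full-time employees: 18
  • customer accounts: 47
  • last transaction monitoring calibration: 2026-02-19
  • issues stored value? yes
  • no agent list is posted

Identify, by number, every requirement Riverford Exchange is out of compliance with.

1. tangible net worth $195,000 < $225,000 → not met
2. condition 'issues stored value' holds; independent AML audit 117 days ago vs limit 90 → not met
3. sanctions-list screening review 49 days ago vs limit 45 → not met
4. AML compliance program absent → not met
5. permissible investments $700,000 < $750,000 → not met
6. transaction monitoring calibration 56 days ago vs limit 60 → met
7. condition 'offers currency exchange' holds; agent list absent → not met
8. days since last SAR review 24 > 23 → not met
9. regulatory findings open 2 > 1 → not met
10. designated compliance officers 4 ≥ 2 → met
Not met: 1, 2, 3, 4, 5, 7, 8, 9

1, 2, 3, 4, 5, 7, 8, 9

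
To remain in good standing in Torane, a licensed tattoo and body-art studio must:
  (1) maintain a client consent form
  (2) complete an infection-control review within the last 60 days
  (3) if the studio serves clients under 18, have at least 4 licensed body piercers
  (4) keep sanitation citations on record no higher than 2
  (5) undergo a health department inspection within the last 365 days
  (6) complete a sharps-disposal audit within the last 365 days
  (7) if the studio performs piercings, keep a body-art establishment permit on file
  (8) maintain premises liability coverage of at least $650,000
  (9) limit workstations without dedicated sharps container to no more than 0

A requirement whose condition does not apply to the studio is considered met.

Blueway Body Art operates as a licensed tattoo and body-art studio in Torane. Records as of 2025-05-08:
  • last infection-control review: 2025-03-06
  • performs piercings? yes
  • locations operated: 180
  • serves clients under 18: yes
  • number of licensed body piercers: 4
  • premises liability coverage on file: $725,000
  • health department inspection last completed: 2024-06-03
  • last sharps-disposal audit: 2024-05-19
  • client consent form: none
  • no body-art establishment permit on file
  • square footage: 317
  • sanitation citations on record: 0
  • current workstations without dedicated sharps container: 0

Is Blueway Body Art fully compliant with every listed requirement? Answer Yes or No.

No

1. client consent form absent → not met
2. infection-control review 63 days ago vs limit 60 → not met
3. condition 'serves clients under 18' holds; licensed body piercers 4 ≥ 4 → met
4. sanitation citations on record 0 ≤ 2 → met
5. health department inspection 339 days ago vs limit 365 → met
6. sharps-disposal audit 354 days ago vs limit 365 → met
7. condition 'performs piercings' holds; body-art establishment permit absent → not met
8. premises liability coverage $725,000 ≥ $650,000 → met
9. workstations without dedicated sharps container 0 ≤ 0 → met
Not met: 1, 2, 7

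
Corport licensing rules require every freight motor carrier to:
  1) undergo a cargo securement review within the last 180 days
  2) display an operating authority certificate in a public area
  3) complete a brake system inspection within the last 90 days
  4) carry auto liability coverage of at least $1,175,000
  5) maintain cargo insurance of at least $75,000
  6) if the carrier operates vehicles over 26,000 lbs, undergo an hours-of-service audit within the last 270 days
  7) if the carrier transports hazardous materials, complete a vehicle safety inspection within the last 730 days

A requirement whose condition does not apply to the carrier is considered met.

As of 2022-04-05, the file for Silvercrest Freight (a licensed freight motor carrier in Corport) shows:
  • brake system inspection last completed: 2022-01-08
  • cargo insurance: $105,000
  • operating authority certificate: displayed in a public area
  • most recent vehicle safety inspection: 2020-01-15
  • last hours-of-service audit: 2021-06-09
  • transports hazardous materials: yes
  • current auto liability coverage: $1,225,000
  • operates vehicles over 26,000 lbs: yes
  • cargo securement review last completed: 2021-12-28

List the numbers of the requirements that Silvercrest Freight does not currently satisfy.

6, 7

1. cargo securement review 98 days ago vs limit 180 → met
2. operating authority certificate present → met
3. brake system inspection 87 days ago vs limit 90 → met
4. auto liability coverage $1,225,000 ≥ $1,175,000 → met
5. cargo insurance $105,000 ≥ $75,000 → met
6. condition 'operates vehicles over 26,000 lbs' holds; hours-of-service audit 300 days ago vs limit 270 → not met
7. condition 'transports hazardous materials' holds; vehicle safety inspection 811 days ago vs limit 730 → not met
Not met: 6, 7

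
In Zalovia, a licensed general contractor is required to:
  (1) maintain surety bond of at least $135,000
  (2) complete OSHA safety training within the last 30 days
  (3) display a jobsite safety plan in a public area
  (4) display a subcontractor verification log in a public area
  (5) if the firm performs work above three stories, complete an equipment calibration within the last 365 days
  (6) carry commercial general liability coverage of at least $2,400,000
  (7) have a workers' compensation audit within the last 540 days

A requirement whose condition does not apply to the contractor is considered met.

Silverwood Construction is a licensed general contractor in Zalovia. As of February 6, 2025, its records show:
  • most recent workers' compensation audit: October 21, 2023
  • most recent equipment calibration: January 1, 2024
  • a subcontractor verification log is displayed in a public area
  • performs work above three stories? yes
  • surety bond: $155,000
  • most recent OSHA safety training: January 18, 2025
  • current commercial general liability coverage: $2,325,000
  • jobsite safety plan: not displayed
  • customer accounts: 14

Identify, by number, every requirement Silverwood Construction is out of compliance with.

3, 5, 6

1. surety bond $155,000 ≥ $135,000 → met
2. OSHA safety training 19 days ago vs limit 30 → met
3. jobsite safety plan absent → not met
4. subcontractor verification log present → met
5. condition 'performs work above three stories' holds; equipment calibration 402 days ago vs limit 365 → not met
6. commercial general liability coverage $2,325,000 < $2,400,000 → not met
7. workers' compensation audit 474 days ago vs limit 540 → met
Not met: 3, 5, 6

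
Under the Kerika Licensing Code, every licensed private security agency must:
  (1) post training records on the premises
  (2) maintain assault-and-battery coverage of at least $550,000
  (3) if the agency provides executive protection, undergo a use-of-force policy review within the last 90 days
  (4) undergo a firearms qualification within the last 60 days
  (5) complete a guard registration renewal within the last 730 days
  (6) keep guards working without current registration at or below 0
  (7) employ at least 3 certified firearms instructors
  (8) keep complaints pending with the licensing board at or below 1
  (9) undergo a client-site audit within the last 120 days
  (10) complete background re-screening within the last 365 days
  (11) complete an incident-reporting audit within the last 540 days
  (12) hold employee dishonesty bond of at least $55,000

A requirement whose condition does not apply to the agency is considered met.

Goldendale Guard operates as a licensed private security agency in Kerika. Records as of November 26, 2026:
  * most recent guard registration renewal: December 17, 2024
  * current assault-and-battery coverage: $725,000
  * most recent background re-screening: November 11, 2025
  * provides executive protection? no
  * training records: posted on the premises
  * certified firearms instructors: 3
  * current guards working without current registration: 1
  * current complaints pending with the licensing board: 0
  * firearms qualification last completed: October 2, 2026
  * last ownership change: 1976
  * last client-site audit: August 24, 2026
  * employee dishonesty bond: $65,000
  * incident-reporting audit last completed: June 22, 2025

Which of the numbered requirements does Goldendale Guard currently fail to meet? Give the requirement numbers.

6, 10

1. training records present → met
2. assault-and-battery coverage $725,000 ≥ $550,000 → met
3. condition 'provides executive protection' does not hold → requirement n/a → met
4. firearms qualification 55 days ago vs limit 60 → met
5. guard registration renewal 709 days ago vs limit 730 → met
6. guards working without current registration 1 > 0 → not met
7. certified firearms instructors 3 ≥ 3 → met
8. complaints pending with the licensing board 0 ≤ 1 → met
9. client-site audit 94 days ago vs limit 120 → met
10. background re-screening 380 days ago vs limit 365 → not met
11. incident-reporting audit 522 days ago vs limit 540 → met
12. employee dishonesty bond $65,000 ≥ $55,000 → met
Not met: 6, 10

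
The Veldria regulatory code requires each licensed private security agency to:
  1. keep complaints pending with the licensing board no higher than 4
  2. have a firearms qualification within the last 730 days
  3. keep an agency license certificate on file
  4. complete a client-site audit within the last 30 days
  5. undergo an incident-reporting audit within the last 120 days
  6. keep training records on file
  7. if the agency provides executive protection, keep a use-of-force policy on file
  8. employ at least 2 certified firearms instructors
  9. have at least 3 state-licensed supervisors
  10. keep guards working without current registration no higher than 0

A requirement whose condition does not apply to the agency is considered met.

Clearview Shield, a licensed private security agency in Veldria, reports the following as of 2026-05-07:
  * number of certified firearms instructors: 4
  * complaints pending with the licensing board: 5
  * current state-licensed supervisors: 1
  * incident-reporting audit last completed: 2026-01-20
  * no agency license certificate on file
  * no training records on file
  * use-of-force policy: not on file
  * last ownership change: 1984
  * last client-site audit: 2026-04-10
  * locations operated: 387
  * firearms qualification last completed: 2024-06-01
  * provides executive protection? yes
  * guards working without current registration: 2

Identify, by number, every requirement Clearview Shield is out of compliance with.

1, 3, 6, 7, 9, 10

1. complaints pending with the licensing board 5 > 4 → not met
2. firearms qualification 705 days ago vs limit 730 → met
3. agency license certificate absent → not met
4. client-site audit 27 days ago vs limit 30 → met
5. incident-reporting audit 107 days ago vs limit 120 → met
6. training records absent → not met
7. condition 'provides executive protection' holds; use-of-force policy absent → not met
8. certified firearms instructors 4 ≥ 2 → met
9. state-licensed supervisors 1 < 3 → not met
10. guards working without current registration 2 > 0 → not met
Not met: 1, 3, 6, 7, 9, 10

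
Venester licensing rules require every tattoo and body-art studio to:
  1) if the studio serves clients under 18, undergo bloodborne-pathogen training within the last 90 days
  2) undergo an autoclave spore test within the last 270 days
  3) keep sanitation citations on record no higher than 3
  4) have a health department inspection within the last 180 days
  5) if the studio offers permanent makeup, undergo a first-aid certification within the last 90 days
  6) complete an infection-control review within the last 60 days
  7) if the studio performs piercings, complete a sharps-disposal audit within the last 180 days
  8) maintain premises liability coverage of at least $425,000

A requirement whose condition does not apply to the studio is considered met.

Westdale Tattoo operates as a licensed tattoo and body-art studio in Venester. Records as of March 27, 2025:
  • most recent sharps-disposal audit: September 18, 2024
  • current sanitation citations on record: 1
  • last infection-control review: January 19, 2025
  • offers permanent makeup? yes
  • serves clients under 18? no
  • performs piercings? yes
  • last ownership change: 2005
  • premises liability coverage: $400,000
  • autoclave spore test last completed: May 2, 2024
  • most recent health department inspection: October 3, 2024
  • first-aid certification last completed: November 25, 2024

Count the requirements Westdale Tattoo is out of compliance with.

1. condition 'serves clients under 18' does not hold → requirement n/a → met
2. autoclave spore test 329 days ago vs limit 270 → not met
3. sanitation citations on record 1 ≤ 3 → met
4. health department inspection 175 days ago vs limit 180 → met
5. condition 'offers permanent makeup' holds; first-aid certification 122 days ago vs limit 90 → not met
6. infection-control review 67 days ago vs limit 60 → not met
7. condition 'performs piercings' holds; sharps-disposal audit 190 days ago vs limit 180 → not met
8. premises liability coverage $400,000 < $425,000 → not met
Not met: 5 of 8

5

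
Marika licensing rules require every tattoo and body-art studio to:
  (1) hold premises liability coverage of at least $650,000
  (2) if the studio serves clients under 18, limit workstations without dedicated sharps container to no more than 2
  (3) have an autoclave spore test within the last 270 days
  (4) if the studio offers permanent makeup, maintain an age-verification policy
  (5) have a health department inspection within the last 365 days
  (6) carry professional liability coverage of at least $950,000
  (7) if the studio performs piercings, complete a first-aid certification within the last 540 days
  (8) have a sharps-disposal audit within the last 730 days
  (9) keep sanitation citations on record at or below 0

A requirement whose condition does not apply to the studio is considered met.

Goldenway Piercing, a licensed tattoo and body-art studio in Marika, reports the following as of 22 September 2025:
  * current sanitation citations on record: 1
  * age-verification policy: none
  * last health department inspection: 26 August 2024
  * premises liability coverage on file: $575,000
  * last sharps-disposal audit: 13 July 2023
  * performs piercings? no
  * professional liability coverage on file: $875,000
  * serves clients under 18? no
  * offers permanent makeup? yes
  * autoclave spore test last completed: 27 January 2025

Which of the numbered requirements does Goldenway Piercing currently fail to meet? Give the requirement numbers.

1. premises liability coverage $575,000 < $650,000 → not met
2. condition 'serves clients under 18' does not hold → requirement n/a → met
3. autoclave spore test 238 days ago vs limit 270 → met
4. condition 'offers permanent makeup' holds; age-verification policy absent → not met
5. health department inspection 392 days ago vs limit 365 → not met
6. professional liability coverage $875,000 < $950,000 → not met
7. condition 'performs piercings' does not hold → requirement n/a → met
8. sharps-disposal audit 802 days ago vs limit 730 → not met
9. sanitation citations on record 1 > 0 → not met
Not met: 1, 4, 5, 6, 8, 9

1, 4, 5, 6, 8, 9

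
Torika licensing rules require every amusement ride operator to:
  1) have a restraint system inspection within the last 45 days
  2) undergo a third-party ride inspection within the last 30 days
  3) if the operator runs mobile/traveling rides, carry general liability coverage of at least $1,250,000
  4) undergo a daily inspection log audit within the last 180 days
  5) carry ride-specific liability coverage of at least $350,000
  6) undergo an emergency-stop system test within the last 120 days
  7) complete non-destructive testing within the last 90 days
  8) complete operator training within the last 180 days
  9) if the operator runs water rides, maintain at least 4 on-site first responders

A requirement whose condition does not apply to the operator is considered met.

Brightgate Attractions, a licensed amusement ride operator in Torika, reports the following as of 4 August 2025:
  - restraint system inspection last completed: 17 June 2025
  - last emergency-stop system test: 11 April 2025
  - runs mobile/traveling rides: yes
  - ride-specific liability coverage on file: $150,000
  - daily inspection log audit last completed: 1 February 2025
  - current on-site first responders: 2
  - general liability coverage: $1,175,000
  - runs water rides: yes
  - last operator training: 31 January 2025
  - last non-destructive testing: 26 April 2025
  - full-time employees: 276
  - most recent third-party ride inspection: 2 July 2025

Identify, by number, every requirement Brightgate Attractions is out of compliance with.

1, 2, 3, 4, 5, 7, 8, 9

1. restraint system inspection 48 days ago vs limit 45 → not met
2. third-party ride inspection 33 days ago vs limit 30 → not met
3. condition 'runs mobile/traveling rides' holds; general liability coverage $1,175,000 < $1,250,000 → not met
4. daily inspection log audit 184 days ago vs limit 180 → not met
5. ride-specific liability coverage $150,000 < $350,000 → not met
6. emergency-stop system test 115 days ago vs limit 120 → met
7. non-destructive testing 100 days ago vs limit 90 → not met
8. operator training 185 days ago vs limit 180 → not met
9. condition 'runs water rides' holds; on-site first responders 2 < 4 → not met
Not met: 1, 2, 3, 4, 5, 7, 8, 9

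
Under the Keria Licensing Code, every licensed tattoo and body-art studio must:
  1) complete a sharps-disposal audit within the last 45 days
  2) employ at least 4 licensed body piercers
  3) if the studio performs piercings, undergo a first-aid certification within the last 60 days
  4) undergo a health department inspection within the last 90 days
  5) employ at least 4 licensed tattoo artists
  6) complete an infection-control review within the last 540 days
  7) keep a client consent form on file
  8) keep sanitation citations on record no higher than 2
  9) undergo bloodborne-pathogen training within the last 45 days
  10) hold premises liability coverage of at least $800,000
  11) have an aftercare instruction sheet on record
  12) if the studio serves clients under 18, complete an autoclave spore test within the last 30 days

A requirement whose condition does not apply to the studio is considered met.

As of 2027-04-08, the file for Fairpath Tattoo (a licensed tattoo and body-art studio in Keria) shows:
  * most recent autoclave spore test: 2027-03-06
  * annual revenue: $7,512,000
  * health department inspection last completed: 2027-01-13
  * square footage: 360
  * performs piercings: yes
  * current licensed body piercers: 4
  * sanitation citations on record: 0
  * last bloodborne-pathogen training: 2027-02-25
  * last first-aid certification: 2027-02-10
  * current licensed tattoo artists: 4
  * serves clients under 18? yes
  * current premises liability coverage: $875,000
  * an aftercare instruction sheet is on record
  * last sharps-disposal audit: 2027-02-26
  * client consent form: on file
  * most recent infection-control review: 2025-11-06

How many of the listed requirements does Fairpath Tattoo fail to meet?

1

1. sharps-disposal audit 41 days ago vs limit 45 → met
2. licensed body piercers 4 ≥ 4 → met
3. condition 'performs piercings' holds; first-aid certification 57 days ago vs limit 60 → met
4. health department inspection 85 days ago vs limit 90 → met
5. licensed tattoo artists 4 ≥ 4 → met
6. infection-control review 518 days ago vs limit 540 → met
7. client consent form present → met
8. sanitation citations on record 0 ≤ 2 → met
9. bloodborne-pathogen training 42 days ago vs limit 45 → met
10. premises liability coverage $875,000 ≥ $800,000 → met
11. aftercare instruction sheet present → met
12. condition 'serves clients under 18' holds; autoclave spore test 33 days ago vs limit 30 → not met
Not met: 1 of 12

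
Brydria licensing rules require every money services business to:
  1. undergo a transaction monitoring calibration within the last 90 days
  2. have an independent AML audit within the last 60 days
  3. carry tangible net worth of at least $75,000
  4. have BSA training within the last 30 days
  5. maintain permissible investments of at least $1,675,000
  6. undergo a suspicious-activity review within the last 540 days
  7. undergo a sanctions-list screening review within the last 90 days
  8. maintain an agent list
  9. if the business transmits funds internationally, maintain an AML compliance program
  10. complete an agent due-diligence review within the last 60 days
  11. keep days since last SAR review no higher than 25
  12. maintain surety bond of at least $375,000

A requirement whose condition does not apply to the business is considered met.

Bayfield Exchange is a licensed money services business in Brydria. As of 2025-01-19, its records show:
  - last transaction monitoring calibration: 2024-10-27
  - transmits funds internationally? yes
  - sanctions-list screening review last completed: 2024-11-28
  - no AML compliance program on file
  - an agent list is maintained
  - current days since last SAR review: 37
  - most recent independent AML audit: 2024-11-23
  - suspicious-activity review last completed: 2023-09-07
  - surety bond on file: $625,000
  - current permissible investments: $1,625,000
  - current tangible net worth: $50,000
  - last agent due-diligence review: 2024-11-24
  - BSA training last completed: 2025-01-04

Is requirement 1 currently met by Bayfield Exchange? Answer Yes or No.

1. transaction monitoring calibration 84 days ago vs limit 90 → met

Yes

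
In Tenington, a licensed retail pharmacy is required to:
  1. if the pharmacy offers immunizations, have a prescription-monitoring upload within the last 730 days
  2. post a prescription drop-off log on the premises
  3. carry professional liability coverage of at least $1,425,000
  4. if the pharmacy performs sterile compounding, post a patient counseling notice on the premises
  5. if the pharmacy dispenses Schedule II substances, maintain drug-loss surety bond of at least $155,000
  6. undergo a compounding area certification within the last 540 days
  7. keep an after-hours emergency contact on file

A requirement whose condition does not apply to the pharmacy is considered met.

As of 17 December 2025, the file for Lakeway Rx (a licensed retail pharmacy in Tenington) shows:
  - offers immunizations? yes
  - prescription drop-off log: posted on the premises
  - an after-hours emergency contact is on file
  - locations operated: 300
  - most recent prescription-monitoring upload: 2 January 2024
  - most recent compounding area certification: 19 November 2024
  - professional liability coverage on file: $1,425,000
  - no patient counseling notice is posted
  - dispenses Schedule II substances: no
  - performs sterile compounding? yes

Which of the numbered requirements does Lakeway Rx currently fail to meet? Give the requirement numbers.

4

1. condition 'offers immunizations' holds; prescription-monitoring upload 715 days ago vs limit 730 → met
2. prescription drop-off log present → met
3. professional liability coverage $1,425,000 ≥ $1,425,000 → met
4. condition 'performs sterile compounding' holds; patient counseling notice absent → not met
5. condition 'dispenses Schedule II substances' does not hold → requirement n/a → met
6. compounding area certification 393 days ago vs limit 540 → met
7. after-hours emergency contact present → met
Not met: 4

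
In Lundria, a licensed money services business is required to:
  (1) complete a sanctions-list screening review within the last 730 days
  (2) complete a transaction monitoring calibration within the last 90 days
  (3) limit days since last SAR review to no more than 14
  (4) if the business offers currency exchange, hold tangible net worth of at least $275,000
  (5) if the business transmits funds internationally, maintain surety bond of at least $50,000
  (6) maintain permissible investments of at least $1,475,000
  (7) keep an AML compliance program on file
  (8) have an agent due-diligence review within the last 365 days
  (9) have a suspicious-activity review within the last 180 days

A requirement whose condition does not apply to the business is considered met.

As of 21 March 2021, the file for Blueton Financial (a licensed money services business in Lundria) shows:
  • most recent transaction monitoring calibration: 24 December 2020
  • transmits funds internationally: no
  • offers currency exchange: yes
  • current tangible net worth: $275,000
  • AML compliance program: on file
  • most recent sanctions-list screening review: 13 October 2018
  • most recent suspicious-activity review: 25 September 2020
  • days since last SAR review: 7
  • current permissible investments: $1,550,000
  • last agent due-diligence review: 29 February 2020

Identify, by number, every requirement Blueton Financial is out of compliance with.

1, 8

1. sanctions-list screening review 890 days ago vs limit 730 → not met
2. transaction monitoring calibration 87 days ago vs limit 90 → met
3. days since last SAR review 7 ≤ 14 → met
4. condition 'offers currency exchange' holds; tangible net worth $275,000 ≥ $275,000 → met
5. condition 'transmits funds internationally' does not hold → requirement n/a → met
6. permissible investments $1,550,000 ≥ $1,475,000 → met
7. AML compliance program present → met
8. agent due-diligence review 386 days ago vs limit 365 → not met
9. suspicious-activity review 177 days ago vs limit 180 → met
Not met: 1, 8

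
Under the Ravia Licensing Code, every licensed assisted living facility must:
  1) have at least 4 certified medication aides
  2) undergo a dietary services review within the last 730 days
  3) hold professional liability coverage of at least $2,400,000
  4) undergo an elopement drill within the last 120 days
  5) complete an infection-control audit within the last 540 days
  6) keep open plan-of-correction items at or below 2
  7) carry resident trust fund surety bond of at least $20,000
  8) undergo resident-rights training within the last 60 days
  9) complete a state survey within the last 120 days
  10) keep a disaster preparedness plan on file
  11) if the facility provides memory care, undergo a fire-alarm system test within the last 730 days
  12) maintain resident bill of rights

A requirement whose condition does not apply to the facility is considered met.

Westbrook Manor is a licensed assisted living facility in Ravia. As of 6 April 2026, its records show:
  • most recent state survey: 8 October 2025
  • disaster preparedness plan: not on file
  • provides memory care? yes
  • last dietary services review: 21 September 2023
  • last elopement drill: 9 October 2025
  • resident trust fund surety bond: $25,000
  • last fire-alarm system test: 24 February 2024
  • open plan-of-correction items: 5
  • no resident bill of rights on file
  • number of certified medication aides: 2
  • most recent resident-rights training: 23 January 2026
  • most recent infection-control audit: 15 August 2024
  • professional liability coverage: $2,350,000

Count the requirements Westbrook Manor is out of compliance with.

11

1. certified medication aides 2 < 4 → not met
2. dietary services review 928 days ago vs limit 730 → not met
3. professional liability coverage $2,350,000 < $2,400,000 → not met
4. elopement drill 179 days ago vs limit 120 → not met
5. infection-control audit 599 days ago vs limit 540 → not met
6. open plan-of-correction items 5 > 2 → not met
7. resident trust fund surety bond $25,000 ≥ $20,000 → met
8. resident-rights training 73 days ago vs limit 60 → not met
9. state survey 180 days ago vs limit 120 → not met
10. disaster preparedness plan absent → not met
11. condition 'provides memory care' holds; fire-alarm system test 772 days ago vs limit 730 → not met
12. resident bill of rights absent → not met
Not met: 11 of 12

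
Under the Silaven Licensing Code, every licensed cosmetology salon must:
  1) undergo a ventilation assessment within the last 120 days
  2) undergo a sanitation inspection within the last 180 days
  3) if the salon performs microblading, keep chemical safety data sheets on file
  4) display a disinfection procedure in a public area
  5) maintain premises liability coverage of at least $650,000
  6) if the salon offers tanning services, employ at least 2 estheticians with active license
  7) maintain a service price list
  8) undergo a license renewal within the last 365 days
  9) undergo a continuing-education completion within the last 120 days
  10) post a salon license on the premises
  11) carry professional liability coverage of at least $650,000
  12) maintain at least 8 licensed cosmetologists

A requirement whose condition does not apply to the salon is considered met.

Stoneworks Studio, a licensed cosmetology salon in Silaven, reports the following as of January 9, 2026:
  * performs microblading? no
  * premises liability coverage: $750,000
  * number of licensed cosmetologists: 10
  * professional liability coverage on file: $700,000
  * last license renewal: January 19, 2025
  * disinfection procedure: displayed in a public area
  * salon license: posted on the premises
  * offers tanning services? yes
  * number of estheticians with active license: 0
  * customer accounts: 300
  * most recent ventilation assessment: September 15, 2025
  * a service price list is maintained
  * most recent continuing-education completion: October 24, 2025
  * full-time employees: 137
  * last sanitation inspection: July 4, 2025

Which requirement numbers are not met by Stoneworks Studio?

1. ventilation assessment 116 days ago vs limit 120 → met
2. sanitation inspection 189 days ago vs limit 180 → not met
3. condition 'performs microblading' does not hold → requirement n/a → met
4. disinfection procedure present → met
5. premises liability coverage $750,000 ≥ $650,000 → met
6. condition 'offers tanning services' holds; estheticians with active license 0 < 2 → not met
7. service price list present → met
8. license renewal 355 days ago vs limit 365 → met
9. continuing-education completion 77 days ago vs limit 120 → met
10. salon license present → met
11. professional liability coverage $700,000 ≥ $650,000 → met
12. licensed cosmetologists 10 ≥ 8 → met
Not met: 2, 6

2, 6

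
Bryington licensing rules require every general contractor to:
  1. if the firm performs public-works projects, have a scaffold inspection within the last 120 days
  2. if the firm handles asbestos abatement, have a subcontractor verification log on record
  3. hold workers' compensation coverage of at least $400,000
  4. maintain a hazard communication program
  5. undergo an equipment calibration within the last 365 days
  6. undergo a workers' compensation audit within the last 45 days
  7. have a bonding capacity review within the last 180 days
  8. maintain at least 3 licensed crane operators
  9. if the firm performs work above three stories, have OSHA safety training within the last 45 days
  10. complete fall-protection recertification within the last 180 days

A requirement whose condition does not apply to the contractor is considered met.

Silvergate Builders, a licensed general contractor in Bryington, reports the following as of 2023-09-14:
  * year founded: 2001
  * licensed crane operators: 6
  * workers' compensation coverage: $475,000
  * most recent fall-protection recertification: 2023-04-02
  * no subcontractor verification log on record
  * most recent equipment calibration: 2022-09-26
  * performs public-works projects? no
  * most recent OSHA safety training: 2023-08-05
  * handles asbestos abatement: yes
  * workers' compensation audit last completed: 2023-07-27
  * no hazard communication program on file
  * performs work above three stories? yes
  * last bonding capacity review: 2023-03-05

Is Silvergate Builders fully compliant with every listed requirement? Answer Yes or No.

1. condition 'performs public-works projects' does not hold → requirement n/a → met
2. condition 'handles asbestos abatement' holds; subcontractor verification log absent → not met
3. workers' compensation coverage $475,000 ≥ $400,000 → met
4. hazard communication program absent → not met
5. equipment calibration 353 days ago vs limit 365 → met
6. workers' compensation audit 49 days ago vs limit 45 → not met
7. bonding capacity review 193 days ago vs limit 180 → not met
8. licensed crane operators 6 ≥ 3 → met
9. condition 'performs work above three stories' holds; OSHA safety training 40 days ago vs limit 45 → met
10. fall-protection recertification 165 days ago vs limit 180 → met
Not met: 2, 4, 6, 7

No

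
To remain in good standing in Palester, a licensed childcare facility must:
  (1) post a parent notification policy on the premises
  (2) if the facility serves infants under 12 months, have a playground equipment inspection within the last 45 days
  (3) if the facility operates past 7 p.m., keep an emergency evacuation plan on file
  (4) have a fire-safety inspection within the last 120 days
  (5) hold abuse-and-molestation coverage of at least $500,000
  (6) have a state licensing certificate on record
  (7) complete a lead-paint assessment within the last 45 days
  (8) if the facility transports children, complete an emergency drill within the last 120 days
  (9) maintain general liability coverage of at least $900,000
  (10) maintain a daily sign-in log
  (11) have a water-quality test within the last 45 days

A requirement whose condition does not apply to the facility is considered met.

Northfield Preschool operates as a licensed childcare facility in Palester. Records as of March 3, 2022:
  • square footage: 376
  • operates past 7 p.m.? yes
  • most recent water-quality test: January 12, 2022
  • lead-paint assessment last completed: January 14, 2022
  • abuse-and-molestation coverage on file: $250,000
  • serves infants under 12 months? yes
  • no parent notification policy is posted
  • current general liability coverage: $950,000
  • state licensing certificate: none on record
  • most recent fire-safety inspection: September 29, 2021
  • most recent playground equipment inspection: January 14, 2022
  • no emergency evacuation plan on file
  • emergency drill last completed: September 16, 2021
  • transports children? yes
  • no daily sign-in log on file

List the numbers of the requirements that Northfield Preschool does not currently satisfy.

1, 2, 3, 4, 5, 6, 7, 8, 10, 11

1. parent notification policy absent → not met
2. condition 'serves infants under 12 months' holds; playground equipment inspection 48 days ago vs limit 45 → not met
3. condition 'operates past 7 p.m.' holds; emergency evacuation plan absent → not met
4. fire-safety inspection 155 days ago vs limit 120 → not met
5. abuse-and-molestation coverage $250,000 < $500,000 → not met
6. state licensing certificate absent → not met
7. lead-paint assessment 48 days ago vs limit 45 → not met
8. condition 'transports children' holds; emergency drill 168 days ago vs limit 120 → not met
9. general liability coverage $950,000 ≥ $900,000 → met
10. daily sign-in log absent → not met
11. water-quality test 50 days ago vs limit 45 → not met
Not met: 1, 2, 3, 4, 5, 6, 7, 8, 10, 11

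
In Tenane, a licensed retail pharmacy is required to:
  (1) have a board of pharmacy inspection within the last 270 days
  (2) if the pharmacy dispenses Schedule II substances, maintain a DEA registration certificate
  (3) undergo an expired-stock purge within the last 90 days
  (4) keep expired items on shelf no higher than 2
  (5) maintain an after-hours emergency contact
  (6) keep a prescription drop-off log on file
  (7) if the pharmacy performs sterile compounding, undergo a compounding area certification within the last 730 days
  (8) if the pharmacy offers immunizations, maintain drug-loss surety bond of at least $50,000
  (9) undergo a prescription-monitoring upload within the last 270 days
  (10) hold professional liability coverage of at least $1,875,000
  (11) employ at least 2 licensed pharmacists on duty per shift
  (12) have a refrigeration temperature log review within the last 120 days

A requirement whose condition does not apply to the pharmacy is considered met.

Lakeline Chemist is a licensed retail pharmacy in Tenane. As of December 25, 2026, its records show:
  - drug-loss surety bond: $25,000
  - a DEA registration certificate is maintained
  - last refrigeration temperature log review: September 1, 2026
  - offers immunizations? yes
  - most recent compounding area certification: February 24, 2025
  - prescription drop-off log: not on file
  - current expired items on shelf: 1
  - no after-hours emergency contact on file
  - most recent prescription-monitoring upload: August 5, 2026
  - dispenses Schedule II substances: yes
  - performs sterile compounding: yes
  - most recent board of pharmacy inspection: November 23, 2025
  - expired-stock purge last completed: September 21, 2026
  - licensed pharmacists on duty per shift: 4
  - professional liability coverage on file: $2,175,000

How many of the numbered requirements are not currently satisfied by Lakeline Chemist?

5

1. board of pharmacy inspection 397 days ago vs limit 270 → not met
2. condition 'dispenses Schedule II substances' holds; DEA registration certificate present → met
3. expired-stock purge 95 days ago vs limit 90 → not met
4. expired items on shelf 1 ≤ 2 → met
5. after-hours emergency contact absent → not met
6. prescription drop-off log absent → not met
7. condition 'performs sterile compounding' holds; compounding area certification 669 days ago vs limit 730 → met
8. condition 'offers immunizations' holds; drug-loss surety bond $25,000 < $50,000 → not met
9. prescription-monitoring upload 142 days ago vs limit 270 → met
10. professional liability coverage $2,175,000 ≥ $1,875,000 → met
11. licensed pharmacists on duty per shift 4 ≥ 2 → met
12. refrigeration temperature log review 115 days ago vs limit 120 → met
Not met: 5 of 12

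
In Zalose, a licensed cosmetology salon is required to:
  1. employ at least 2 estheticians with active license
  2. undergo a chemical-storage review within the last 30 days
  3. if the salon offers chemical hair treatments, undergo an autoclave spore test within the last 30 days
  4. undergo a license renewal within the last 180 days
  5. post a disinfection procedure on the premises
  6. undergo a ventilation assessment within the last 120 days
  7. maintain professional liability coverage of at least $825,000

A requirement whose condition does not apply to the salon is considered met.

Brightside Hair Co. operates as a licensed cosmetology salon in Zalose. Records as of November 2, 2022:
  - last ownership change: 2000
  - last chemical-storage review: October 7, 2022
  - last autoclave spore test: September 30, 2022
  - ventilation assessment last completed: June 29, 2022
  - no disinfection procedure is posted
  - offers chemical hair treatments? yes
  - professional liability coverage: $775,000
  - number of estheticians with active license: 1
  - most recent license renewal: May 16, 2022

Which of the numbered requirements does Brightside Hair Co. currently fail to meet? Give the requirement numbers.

1, 3, 5, 6, 7

1. estheticians with active license 1 < 2 → not met
2. chemical-storage review 26 days ago vs limit 30 → met
3. condition 'offers chemical hair treatments' holds; autoclave spore test 33 days ago vs limit 30 → not met
4. license renewal 170 days ago vs limit 180 → met
5. disinfection procedure absent → not met
6. ventilation assessment 126 days ago vs limit 120 → not met
7. professional liability coverage $775,000 < $825,000 → not met
Not met: 1, 3, 5, 6, 7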